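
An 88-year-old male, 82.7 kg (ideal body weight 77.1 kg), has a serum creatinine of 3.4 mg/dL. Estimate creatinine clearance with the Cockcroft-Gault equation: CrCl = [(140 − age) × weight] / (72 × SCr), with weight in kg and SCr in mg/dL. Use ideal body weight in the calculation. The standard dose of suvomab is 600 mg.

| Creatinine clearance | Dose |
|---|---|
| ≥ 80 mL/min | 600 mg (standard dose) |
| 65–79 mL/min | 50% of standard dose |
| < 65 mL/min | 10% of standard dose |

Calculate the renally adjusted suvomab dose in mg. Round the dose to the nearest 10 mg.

CrCl = (140 − 88) × 77.1 / (72 × 3.4) = 4009.2 / 244.80 ≈ 16.4 mL/min
CrCl ≈ 16 mL/min → bracket < 65 mL/min.
10% of 600 mg = 60 mg

60 mg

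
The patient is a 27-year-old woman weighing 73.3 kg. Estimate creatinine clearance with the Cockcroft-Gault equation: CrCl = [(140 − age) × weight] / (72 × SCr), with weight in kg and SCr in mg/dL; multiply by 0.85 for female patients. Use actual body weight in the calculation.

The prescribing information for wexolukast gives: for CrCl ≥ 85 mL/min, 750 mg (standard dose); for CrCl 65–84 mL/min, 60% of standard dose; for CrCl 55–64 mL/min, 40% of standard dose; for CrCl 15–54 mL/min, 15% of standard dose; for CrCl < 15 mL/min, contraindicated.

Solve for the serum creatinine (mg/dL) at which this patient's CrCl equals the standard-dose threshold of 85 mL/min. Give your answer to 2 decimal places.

Standard dose requires CrCl ≥ 85 mL/min.
Set (140 − 27) × 73.3 × 0.85 / (72 × SCr) = 85
SCr = (140 − 27) × 73.3 × 0.85 / (72 × 85) = 1.150 mg/dL

1.15 mg/dL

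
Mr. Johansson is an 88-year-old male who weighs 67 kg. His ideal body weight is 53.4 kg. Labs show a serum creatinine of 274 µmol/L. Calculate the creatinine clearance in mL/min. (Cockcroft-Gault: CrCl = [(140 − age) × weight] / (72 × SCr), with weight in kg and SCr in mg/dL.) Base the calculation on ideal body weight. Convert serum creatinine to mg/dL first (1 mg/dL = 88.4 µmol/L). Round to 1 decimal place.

12.4 mL/min

SCr = 274 / 88.4 = 3.1 mg/dL
CrCl = (140 − 88) × 53.4 / (72 × 3.1) = 2776.8 / 223.20 ≈ 12.4 mL/min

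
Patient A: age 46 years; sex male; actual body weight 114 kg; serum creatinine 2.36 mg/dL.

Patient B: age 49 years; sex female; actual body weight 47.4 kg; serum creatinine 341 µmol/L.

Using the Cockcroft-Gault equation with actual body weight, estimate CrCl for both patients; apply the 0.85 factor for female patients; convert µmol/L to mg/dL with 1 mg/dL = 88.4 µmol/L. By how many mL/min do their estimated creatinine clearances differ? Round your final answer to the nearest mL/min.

Patient A: CrCl = (140 − 46) × 114 / (72 × 2.36) = 10716.0 / 169.92 ≈ 63.1 mL/min
Patient B: SCr = 341 / 88.4 = 3.857 mg/dL
Patient B: CrCl = (140 − 49) × 47.4 / (72 × 3.857) × 0.85 = 4313.4 / 277.70 × 0.85 ≈ 13.2 mL/min
|63.1 − 13.2| = 49.9 mL/min

50 mL/min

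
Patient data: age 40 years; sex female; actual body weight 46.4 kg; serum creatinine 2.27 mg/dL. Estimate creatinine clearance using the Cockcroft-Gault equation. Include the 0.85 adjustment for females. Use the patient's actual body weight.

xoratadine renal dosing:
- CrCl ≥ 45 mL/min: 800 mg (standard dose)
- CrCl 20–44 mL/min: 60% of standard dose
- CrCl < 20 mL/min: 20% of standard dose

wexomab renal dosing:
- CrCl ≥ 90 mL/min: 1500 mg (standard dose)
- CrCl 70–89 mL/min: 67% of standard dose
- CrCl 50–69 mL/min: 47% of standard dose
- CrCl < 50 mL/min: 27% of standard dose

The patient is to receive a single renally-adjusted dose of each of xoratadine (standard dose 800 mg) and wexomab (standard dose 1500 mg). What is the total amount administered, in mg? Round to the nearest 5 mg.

885 mg

CrCl = (140 − 40) × 46.4 / (72 × 2.27) × 0.85 = 4640.0 / 163.44 × 0.85 ≈ 24.1 mL/min
CrCl ≈ 24 mL/min.
xoratadine: 20–44 mL/min → 60% of 800 mg = 480 mg.
wexomab: < 50 mL/min → 27% of 1500 mg = 405 mg.
Total = 480 + 405 = 885 mg.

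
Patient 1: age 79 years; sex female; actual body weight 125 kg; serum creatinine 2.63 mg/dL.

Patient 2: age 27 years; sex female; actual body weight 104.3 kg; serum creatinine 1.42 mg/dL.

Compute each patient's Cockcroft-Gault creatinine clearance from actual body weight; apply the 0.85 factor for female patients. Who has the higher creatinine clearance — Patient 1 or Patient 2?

Patient 1: CrCl = (140 − 79) × 125 / (72 × 2.63) × 0.85 = 7625.0 / 189.36 × 0.85 ≈ 34.2 mL/min
Patient 2: CrCl = (140 − 27) × 104.3 / (72 × 1.42) × 0.85 = 11785.9 / 102.24 × 0.85 ≈ 98.0 mL/min
34.2 vs 98.0 mL/min → Patient 2 is higher.

Patient 2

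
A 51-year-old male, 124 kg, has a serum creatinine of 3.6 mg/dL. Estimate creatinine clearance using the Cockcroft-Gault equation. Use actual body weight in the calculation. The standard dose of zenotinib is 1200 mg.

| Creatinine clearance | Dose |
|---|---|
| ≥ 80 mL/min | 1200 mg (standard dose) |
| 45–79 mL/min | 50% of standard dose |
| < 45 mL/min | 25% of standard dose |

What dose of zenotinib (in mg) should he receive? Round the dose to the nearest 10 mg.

300 mg

CrCl = (140 − 51) × 124 / (72 × 3.6) = 11036.0 / 259.20 ≈ 42.6 mL/min
CrCl ≈ 43 mL/min → bracket < 45 mL/min.
25% of 1200 mg = 300 mg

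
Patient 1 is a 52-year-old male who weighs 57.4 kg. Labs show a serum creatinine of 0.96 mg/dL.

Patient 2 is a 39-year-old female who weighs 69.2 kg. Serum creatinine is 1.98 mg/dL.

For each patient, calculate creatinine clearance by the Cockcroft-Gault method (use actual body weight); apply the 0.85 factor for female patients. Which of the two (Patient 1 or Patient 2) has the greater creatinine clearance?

Patient 1

Patient 1: CrCl = (140 − 52) × 57.4 / (72 × 0.96) = 5051.2 / 69.12 ≈ 73.1 mL/min
Patient 2: CrCl = (140 − 39) × 69.2 / (72 × 1.98) × 0.85 = 6989.2 / 142.56 × 0.85 ≈ 41.7 mL/min
73.1 vs 41.7 mL/min → Patient 1 is higher.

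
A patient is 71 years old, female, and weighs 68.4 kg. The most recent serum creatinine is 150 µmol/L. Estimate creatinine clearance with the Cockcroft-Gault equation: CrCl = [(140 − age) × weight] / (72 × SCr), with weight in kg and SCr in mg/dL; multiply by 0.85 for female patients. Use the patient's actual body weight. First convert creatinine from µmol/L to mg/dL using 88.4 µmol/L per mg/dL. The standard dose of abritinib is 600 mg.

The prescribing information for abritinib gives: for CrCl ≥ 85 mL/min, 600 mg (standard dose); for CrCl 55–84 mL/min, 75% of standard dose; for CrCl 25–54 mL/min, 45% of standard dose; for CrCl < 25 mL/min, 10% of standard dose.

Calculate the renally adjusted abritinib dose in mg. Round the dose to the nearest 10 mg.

SCr = 150 / 88.4 = 1.697 mg/dL
CrCl = (140 − 71) × 68.4 / (72 × 1.697) × 0.85 = 4719.6 / 122.18 × 0.85 ≈ 32.8 mL/min
CrCl ≈ 33 mL/min → bracket 25–54 mL/min.
45% of 600 mg = 270 mg

270 mg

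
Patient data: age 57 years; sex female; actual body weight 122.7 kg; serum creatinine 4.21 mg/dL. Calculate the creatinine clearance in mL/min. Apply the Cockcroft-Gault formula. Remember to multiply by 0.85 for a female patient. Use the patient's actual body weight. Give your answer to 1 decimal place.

28.6 mL/min

CrCl = (140 − 57) × 122.7 / (72 × 4.21) × 0.85 = 10184.1 / 303.12 × 0.85 ≈ 28.6 mL/min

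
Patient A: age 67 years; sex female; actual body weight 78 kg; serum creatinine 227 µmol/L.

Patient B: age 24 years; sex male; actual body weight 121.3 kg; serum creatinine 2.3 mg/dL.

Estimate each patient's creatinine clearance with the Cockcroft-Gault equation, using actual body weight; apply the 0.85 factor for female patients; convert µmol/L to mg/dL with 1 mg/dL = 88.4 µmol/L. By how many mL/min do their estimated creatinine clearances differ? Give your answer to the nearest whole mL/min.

59 mL/min

Patient A: SCr = 227 / 88.4 = 2.568 mg/dL
Patient A: CrCl = (140 − 67) × 78 / (72 × 2.568) × 0.85 = 5694.0 / 184.90 × 0.85 ≈ 26.2 mL/min
Patient B: CrCl = (140 − 24) × 121.3 / (72 × 2.3) = 14070.8 / 165.60 ≈ 85.0 mL/min
|26.2 − 85.0| = 58.8 mL/min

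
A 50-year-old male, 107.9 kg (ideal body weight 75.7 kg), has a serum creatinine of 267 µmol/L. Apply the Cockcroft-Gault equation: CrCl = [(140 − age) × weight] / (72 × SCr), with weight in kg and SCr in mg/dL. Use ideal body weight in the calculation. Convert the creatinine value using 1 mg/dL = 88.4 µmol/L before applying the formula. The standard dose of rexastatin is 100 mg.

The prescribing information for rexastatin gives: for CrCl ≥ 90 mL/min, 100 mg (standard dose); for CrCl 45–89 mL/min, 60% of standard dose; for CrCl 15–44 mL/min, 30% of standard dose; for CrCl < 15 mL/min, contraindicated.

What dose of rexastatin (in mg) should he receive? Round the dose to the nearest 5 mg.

SCr = 267 / 88.4 = 3.02 mg/dL
CrCl = (140 − 50) × 75.7 / (72 × 3.02) = 6813.0 / 217.44 ≈ 31.3 mL/min
CrCl ≈ 31 mL/min → bracket 15–44 mL/min.
30% of 100 mg = 30 mg

30 mg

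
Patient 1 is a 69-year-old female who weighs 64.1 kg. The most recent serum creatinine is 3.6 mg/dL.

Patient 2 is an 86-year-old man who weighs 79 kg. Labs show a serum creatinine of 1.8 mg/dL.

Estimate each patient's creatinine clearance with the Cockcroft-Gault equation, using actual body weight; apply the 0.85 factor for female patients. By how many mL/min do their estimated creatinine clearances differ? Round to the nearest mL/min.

18 mL/min

Patient 1: CrCl = (140 − 69) × 64.1 / (72 × 3.6) × 0.85 = 4551.1 / 259.20 × 0.85 ≈ 14.9 mL/min
Patient 2: CrCl = (140 − 86) × 79 / (72 × 1.8) = 4266.0 / 129.60 ≈ 32.9 mL/min
|14.9 − 32.9| = 18.0 mL/min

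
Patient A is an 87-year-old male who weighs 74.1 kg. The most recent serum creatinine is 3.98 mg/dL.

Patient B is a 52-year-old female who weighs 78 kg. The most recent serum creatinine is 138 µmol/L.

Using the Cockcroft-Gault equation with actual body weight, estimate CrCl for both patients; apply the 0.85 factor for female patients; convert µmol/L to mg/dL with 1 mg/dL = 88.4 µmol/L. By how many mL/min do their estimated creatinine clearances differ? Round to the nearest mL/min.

38 mL/min

Patient A: CrCl = (140 − 87) × 74.1 / (72 × 3.98) = 3927.3 / 286.56 ≈ 13.7 mL/min
Patient B: SCr = 138 / 88.4 = 1.561 mg/dL
Patient B: CrCl = (140 − 52) × 78 / (72 × 1.561) × 0.85 = 6864.0 / 112.39 × 0.85 ≈ 51.9 mL/min
|13.7 − 51.9| = 38.2 mL/min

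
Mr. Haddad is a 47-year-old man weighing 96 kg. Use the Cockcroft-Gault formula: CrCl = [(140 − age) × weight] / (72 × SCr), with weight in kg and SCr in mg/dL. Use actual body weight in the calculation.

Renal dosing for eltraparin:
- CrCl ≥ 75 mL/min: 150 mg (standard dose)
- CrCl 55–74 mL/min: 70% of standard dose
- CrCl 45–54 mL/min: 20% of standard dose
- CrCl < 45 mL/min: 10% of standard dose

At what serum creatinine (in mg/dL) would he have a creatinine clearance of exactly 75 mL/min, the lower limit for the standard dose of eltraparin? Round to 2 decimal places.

Standard dose requires CrCl ≥ 75 mL/min.
Set (140 − 47) × 96 / (72 × SCr) = 75
SCr = (140 − 47) × 96 / (72 × 75) = 1.653 mg/dL

1.65 mg/dL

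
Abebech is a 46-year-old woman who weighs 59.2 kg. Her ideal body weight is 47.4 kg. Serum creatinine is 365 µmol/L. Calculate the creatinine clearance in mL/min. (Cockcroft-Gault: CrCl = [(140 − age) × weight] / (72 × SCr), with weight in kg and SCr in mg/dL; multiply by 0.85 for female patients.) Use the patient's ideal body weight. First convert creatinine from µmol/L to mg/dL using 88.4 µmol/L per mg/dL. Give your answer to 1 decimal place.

SCr = 365 / 88.4 = 4.129 mg/dL
CrCl = (140 − 46) × 47.4 / (72 × 4.129) × 0.85 = 4455.6 / 297.29 × 0.85 ≈ 12.7 mL/min

12.7 mL/min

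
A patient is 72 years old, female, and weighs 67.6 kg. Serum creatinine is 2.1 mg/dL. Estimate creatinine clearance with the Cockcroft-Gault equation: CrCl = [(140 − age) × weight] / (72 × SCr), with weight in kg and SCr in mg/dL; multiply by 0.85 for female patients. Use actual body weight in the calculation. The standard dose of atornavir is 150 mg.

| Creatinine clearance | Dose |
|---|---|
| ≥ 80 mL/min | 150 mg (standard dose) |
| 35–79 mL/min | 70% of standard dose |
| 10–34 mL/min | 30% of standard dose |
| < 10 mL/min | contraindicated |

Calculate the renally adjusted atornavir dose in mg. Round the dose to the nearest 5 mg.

CrCl = (140 − 72) × 67.6 / (72 × 2.1) × 0.85 = 4596.8 / 151.20 × 0.85 ≈ 25.8 mL/min
CrCl ≈ 26 mL/min → bracket 10–34 mL/min.
30% of 150 mg = 45 mg

45 mg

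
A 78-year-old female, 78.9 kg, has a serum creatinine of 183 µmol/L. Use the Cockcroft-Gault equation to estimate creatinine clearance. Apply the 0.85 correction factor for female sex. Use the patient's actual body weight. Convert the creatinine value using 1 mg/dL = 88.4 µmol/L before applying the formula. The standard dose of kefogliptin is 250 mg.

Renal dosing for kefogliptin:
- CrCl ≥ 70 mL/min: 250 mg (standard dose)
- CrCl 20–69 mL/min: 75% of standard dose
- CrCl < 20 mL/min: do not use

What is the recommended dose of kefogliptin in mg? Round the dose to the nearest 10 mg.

SCr = 183 / 88.4 = 2.07 mg/dL
CrCl = (140 − 78) × 78.9 / (72 × 2.07) × 0.85 = 4891.8 / 149.04 × 0.85 ≈ 27.9 mL/min
CrCl ≈ 28 mL/min → bracket 20–69 mL/min.
75% of 250 mg = 187.5 mg → 190 mg

190 mg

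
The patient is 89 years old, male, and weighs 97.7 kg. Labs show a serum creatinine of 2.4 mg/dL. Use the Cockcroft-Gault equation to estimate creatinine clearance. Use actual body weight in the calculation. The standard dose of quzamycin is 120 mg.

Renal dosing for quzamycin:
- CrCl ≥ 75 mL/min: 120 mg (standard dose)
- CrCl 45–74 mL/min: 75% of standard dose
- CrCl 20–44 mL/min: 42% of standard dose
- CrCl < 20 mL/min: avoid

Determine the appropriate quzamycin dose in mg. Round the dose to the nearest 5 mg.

CrCl = (140 − 89) × 97.7 / (72 × 2.4) = 4982.7 / 172.80 ≈ 28.8 mL/min
CrCl ≈ 29 mL/min → bracket 20–44 mL/min.
42% of 120 mg = 50.4 mg → 50 mg

50 mg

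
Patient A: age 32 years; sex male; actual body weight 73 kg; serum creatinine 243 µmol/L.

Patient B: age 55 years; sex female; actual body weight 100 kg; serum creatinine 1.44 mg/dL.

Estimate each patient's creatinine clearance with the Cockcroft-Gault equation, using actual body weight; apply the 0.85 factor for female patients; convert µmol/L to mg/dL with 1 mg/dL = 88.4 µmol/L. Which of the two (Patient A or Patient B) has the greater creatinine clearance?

Patient A: SCr = 243 / 88.4 = 2.749 mg/dL
Patient A: CrCl = (140 − 32) × 73 / (72 × 2.749) = 7884.0 / 197.93 ≈ 39.8 mL/min
Patient B: CrCl = (140 − 55) × 100 / (72 × 1.44) × 0.85 = 8500.0 / 103.68 × 0.85 ≈ 69.7 mL/min
39.8 vs 69.7 mL/min → Patient B is higher.

Patient B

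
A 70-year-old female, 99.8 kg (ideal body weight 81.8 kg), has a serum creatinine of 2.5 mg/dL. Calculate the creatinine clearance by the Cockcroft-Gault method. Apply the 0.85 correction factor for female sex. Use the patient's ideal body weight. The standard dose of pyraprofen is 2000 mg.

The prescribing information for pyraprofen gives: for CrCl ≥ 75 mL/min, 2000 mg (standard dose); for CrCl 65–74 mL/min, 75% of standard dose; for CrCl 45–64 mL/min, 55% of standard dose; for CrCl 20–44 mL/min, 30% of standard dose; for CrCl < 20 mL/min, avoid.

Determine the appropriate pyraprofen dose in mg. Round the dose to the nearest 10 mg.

CrCl = (140 − 70) × 81.8 / (72 × 2.5) × 0.85 = 5726.0 / 180.00 × 0.85 ≈ 27.0 mL/min
CrCl ≈ 27 mL/min → bracket 20–44 mL/min.
30% of 2000 mg = 600 mg

600 mg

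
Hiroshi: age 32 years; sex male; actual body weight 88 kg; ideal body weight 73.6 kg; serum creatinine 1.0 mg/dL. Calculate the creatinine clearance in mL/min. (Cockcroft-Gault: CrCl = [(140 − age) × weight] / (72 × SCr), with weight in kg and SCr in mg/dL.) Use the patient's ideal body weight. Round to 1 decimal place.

110.4 mL/min

CrCl = (140 − 32) × 73.6 / (72 × 1) = 7948.8 / 72.00 ≈ 110.4 mL/min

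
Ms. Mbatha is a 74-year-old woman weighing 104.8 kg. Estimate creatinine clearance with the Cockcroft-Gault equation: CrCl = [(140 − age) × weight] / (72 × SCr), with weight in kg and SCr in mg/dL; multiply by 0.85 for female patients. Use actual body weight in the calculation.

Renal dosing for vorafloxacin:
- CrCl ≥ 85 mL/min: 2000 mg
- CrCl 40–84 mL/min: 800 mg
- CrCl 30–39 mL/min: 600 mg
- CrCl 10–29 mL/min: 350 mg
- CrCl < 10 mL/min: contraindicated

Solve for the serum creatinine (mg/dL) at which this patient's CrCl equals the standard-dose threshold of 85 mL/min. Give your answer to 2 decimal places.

0.96 mg/dL

Standard dose requires CrCl ≥ 85 mL/min.
Set (140 − 74) × 104.8 × 0.85 / (72 × SCr) = 85
SCr = (140 − 74) × 104.8 × 0.85 / (72 × 85) = 0.961 mg/dL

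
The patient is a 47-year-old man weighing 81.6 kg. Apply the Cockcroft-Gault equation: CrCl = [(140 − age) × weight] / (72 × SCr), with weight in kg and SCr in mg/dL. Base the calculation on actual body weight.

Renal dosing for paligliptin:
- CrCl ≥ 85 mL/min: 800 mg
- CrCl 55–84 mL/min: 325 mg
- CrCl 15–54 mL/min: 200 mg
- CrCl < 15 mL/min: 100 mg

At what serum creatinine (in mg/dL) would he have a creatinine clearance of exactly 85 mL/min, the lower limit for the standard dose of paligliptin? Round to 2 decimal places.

Standard dose requires CrCl ≥ 85 mL/min.
Set (140 − 47) × 81.6 / (72 × SCr) = 85
SCr = (140 − 47) × 81.6 / (72 × 85) = 1.240 mg/dL

1.24 mg/dL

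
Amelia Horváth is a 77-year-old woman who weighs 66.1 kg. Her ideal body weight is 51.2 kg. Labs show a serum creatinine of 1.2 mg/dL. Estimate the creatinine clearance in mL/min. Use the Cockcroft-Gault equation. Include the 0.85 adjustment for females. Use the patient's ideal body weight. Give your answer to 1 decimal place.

CrCl = (140 − 77) × 51.2 / (72 × 1.2) × 0.85 = 3225.6 / 86.40 × 0.85 ≈ 31.7 mL/min

31.7 mL/min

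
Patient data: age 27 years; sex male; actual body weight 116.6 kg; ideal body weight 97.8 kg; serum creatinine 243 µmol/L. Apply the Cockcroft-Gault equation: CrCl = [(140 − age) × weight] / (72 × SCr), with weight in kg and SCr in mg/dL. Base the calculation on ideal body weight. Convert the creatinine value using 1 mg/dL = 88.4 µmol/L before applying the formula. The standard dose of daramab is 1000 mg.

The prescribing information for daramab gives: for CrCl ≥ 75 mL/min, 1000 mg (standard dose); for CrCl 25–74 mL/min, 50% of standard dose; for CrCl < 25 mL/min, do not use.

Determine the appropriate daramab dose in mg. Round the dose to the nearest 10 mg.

500 mg

SCr = 243 / 88.4 = 2.749 mg/dL
CrCl = (140 − 27) × 97.8 / (72 × 2.749) = 11051.4 / 197.93 ≈ 55.8 mL/min
CrCl ≈ 56 mL/min → bracket 25–74 mL/min.
50% of 1000 mg = 500 mg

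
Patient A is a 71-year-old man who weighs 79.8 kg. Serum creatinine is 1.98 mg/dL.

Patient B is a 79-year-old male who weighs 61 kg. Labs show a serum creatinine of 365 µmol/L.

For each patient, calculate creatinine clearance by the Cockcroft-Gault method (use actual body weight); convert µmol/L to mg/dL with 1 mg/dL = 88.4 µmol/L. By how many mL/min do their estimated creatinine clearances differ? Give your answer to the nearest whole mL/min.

Patient A: CrCl = (140 − 71) × 79.8 / (72 × 1.98) = 5506.2 / 142.56 ≈ 38.6 mL/min
Patient B: SCr = 365 / 88.4 = 4.129 mg/dL
Patient B: CrCl = (140 − 79) × 61 / (72 × 4.129) = 3721.0 / 297.29 ≈ 12.5 mL/min
|38.6 − 12.5| = 26.1 mL/min

26 mL/min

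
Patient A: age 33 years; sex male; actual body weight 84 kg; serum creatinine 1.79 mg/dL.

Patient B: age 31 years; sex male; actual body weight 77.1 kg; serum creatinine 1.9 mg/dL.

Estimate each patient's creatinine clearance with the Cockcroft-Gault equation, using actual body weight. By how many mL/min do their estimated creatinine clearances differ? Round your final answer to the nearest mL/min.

8 mL/min

Patient A: CrCl = (140 − 33) × 84 / (72 × 1.79) = 8988.0 / 128.88 ≈ 69.7 mL/min
Patient B: CrCl = (140 − 31) × 77.1 / (72 × 1.9) = 8403.9 / 136.80 ≈ 61.4 mL/min
|69.7 − 61.4| = 8.3 mL/min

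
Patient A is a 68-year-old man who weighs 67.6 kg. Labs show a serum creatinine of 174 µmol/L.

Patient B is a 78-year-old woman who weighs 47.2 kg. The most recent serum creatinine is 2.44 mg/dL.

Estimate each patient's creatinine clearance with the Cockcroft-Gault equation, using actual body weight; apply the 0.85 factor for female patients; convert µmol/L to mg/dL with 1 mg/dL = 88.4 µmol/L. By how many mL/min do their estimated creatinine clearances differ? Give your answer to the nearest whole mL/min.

Patient A: SCr = 174 / 88.4 = 1.968 mg/dL
Patient A: CrCl = (140 − 68) × 67.6 / (72 × 1.968) = 4867.2 / 141.70 ≈ 34.3 mL/min
Patient B: CrCl = (140 − 78) × 47.2 / (72 × 2.44) × 0.85 = 2926.4 / 175.68 × 0.85 ≈ 14.2 mL/min
|34.3 − 14.2| = 20.1 mL/min

20 mL/min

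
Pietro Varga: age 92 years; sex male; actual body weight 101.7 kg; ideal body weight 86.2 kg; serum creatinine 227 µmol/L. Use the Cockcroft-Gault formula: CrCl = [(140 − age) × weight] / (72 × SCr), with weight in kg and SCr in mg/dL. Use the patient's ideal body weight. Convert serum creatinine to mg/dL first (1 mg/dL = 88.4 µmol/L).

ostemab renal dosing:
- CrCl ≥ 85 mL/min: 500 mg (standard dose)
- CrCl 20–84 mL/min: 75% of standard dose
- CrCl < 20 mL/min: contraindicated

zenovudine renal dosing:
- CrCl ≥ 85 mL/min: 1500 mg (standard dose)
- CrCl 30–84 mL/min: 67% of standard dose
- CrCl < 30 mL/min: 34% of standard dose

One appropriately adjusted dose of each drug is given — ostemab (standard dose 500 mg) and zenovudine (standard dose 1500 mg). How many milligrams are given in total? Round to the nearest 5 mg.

885 mg

SCr = 227 / 88.4 = 2.568 mg/dL
CrCl = (140 − 92) × 86.2 / (72 × 2.568) = 4137.6 / 184.90 ≈ 22.4 mL/min
CrCl ≈ 22 mL/min.
ostemab: 20–84 mL/min → 75% of 500 mg = 375 mg.
zenovudine: < 30 mL/min → 34% of 1500 mg = 510 mg.
Total = 375 + 510 = 885 mg.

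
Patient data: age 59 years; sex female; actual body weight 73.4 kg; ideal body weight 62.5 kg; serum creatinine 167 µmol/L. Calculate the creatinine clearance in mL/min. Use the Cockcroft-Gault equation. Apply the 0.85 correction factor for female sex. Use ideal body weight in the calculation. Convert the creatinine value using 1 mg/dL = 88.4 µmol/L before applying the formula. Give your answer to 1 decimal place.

31.6 mL/min

SCr = 167 / 88.4 = 1.889 mg/dL
CrCl = (140 − 59) × 62.5 / (72 × 1.889) × 0.85 = 5062.5 / 136.01 × 0.85 ≈ 31.6 mL/min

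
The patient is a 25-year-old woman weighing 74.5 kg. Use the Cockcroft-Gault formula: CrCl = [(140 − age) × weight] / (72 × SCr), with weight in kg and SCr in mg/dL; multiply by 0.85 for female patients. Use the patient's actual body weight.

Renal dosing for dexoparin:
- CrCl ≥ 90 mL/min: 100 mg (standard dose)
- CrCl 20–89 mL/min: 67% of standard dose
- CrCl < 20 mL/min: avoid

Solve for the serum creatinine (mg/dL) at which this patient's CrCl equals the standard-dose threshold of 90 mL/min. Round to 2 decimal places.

Standard dose requires CrCl ≥ 90 mL/min.
Set (140 − 25) × 74.5 × 0.85 / (72 × SCr) = 90
SCr = (140 − 25) × 74.5 × 0.85 / (72 × 90) = 1.124 mg/dL

1.12 mg/dL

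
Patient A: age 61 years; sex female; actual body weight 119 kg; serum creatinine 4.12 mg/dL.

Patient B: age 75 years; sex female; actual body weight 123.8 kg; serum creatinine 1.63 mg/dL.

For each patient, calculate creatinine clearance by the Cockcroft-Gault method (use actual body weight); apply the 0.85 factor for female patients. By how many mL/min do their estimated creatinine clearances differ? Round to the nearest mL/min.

31 mL/min

Patient A: CrCl = (140 − 61) × 119 / (72 × 4.12) × 0.85 = 9401.0 / 296.64 × 0.85 ≈ 26.9 mL/min
Patient B: CrCl = (140 − 75) × 123.8 / (72 × 1.63) × 0.85 = 8047.0 / 117.36 × 0.85 ≈ 58.3 mL/min
|26.9 − 58.3| = 31.4 mL/min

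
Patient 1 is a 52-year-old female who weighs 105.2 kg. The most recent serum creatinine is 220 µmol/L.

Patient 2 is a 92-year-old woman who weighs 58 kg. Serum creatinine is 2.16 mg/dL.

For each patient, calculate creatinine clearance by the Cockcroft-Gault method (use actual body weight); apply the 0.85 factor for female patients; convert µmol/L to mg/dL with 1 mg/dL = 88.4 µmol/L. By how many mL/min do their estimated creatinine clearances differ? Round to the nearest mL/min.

29 mL/min

Patient 1: SCr = 220 / 88.4 = 2.489 mg/dL
Patient 1: CrCl = (140 − 52) × 105.2 / (72 × 2.489) × 0.85 = 9257.6 / 179.21 × 0.85 ≈ 43.9 mL/min
Patient 2: CrCl = (140 − 92) × 58 / (72 × 2.16) × 0.85 = 2784.0 / 155.52 × 0.85 ≈ 15.2 mL/min
|43.9 − 15.2| = 28.7 mL/min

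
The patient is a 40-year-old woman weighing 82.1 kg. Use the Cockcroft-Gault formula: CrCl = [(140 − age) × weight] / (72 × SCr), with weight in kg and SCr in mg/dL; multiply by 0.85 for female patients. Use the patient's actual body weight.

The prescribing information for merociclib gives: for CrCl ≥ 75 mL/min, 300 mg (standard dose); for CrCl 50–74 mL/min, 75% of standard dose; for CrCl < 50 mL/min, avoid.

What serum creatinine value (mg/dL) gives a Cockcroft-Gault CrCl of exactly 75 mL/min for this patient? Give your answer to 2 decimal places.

1.29 mg/dL

Standard dose requires CrCl ≥ 75 mL/min.
Set (140 − 40) × 82.1 × 0.85 / (72 × SCr) = 75
SCr = (140 − 40) × 82.1 × 0.85 / (72 × 75) = 1.292 mg/dL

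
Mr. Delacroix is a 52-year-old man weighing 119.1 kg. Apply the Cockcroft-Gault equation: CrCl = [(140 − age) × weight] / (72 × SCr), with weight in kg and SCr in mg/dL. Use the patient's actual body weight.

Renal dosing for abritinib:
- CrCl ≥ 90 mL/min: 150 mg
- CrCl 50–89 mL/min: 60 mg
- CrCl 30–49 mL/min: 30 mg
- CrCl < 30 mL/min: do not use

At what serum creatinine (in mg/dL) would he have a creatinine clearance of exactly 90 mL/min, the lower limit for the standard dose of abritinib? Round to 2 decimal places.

1.62 mg/dL

Standard dose requires CrCl ≥ 90 mL/min.
Set (140 − 52) × 119.1 / (72 × SCr) = 90
SCr = (140 − 52) × 119.1 / (72 × 90) = 1.617 mg/dL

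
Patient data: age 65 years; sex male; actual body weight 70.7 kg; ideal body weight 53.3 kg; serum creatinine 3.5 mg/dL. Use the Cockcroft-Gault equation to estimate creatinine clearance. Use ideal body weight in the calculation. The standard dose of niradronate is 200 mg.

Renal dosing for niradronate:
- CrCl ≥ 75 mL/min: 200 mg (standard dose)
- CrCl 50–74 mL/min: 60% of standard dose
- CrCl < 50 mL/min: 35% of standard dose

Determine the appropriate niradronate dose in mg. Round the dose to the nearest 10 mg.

CrCl = (140 − 65) × 53.3 / (72 × 3.5) = 3997.5 / 252.00 ≈ 15.9 mL/min
CrCl ≈ 16 mL/min → bracket < 50 mL/min.
35% of 200 mg = 70 mg

70 mg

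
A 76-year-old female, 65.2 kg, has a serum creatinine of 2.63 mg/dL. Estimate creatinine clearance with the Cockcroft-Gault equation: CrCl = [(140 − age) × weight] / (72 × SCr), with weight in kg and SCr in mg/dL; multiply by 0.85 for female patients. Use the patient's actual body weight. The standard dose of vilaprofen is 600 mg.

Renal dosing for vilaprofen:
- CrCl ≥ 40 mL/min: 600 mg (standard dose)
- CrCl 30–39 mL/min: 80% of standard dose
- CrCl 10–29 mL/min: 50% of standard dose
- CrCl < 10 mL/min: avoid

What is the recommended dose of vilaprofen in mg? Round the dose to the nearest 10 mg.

300 mg

CrCl = (140 − 76) × 65.2 / (72 × 2.63) × 0.85 = 4172.8 / 189.36 × 0.85 ≈ 18.7 mL/min
CrCl ≈ 19 mL/min → bracket 10–29 mL/min.
50% of 600 mg = 300 mg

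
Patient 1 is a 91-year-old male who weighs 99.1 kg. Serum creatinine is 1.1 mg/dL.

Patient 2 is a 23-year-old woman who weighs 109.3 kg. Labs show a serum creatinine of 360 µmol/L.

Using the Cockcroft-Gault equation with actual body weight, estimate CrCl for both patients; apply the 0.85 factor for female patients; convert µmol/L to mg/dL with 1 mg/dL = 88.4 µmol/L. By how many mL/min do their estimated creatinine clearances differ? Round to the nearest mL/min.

24 mL/min

Patient 1: CrCl = (140 − 91) × 99.1 / (72 × 1.1) = 4855.9 / 79.20 ≈ 61.3 mL/min
Patient 2: SCr = 360 / 88.4 = 4.072 mg/dL
Patient 2: CrCl = (140 − 23) × 109.3 / (72 × 4.072) × 0.85 = 12788.1 / 293.18 × 0.85 ≈ 37.1 mL/min
|61.3 − 37.1| = 24.2 mL/min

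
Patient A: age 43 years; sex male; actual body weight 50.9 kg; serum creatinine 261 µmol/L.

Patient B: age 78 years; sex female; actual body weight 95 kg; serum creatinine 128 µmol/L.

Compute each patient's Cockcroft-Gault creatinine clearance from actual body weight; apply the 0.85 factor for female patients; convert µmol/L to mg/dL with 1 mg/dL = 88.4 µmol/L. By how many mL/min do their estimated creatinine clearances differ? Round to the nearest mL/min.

Patient A: SCr = 261 / 88.4 = 2.952 mg/dL
Patient A: CrCl = (140 − 43) × 50.9 / (72 × 2.952) = 4937.3 / 212.54 ≈ 23.2 mL/min
Patient B: SCr = 128 / 88.4 = 1.448 mg/dL
Patient B: CrCl = (140 − 78) × 95 / (72 × 1.448) × 0.85 = 5890.0 / 104.26 × 0.85 ≈ 48.0 mL/min
|23.2 − 48.0| = 24.8 mL/min

25 mL/min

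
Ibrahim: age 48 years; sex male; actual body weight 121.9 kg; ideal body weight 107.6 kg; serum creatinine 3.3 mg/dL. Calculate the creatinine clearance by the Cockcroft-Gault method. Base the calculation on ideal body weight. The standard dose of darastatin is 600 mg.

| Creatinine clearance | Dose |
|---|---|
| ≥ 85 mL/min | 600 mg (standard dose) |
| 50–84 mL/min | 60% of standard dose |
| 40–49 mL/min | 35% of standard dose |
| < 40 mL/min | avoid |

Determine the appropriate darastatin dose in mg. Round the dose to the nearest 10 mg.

CrCl = (140 − 48) × 107.6 / (72 × 3.3) = 9899.2 / 237.60 ≈ 41.7 mL/min
CrCl ≈ 42 mL/min → bracket 40–49 mL/min.
35% of 600 mg = 210 mg

210 mg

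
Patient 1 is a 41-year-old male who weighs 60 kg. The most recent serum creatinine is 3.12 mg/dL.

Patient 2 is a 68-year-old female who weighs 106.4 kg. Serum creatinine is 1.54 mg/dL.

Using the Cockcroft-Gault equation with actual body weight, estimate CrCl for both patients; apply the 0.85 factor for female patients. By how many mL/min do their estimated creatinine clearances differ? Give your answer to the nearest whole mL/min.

Patient 1: CrCl = (140 − 41) × 60 / (72 × 3.12) = 5940.0 / 224.64 ≈ 26.4 mL/min
Patient 2: CrCl = (140 − 68) × 106.4 / (72 × 1.54) × 0.85 = 7660.8 / 110.88 × 0.85 ≈ 58.7 mL/min
|26.4 − 58.7| = 32.3 mL/min

32 mL/min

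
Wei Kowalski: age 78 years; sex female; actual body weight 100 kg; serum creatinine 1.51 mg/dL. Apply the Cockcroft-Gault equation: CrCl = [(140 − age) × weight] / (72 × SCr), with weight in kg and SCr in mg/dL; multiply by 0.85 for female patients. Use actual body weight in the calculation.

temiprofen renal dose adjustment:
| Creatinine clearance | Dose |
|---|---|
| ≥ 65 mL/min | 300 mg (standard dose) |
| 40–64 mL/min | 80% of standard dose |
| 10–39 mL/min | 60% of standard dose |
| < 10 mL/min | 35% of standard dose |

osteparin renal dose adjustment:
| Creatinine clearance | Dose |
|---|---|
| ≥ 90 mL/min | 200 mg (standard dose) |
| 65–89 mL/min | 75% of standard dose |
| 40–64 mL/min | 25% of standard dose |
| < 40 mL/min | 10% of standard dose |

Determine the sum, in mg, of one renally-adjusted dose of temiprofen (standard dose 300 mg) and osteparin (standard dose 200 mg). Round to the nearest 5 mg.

CrCl = (140 − 78) × 100 / (72 × 1.51) × 0.85 = 6200.0 / 108.72 × 0.85 ≈ 48.5 mL/min
CrCl ≈ 48 mL/min.
temiprofen: 40–64 mL/min → 80% of 300 mg = 240 mg.
osteparin: 40–64 mL/min → 25% of 200 mg = 50 mg.
Total = 240 + 50 = 290 mg.

290 mg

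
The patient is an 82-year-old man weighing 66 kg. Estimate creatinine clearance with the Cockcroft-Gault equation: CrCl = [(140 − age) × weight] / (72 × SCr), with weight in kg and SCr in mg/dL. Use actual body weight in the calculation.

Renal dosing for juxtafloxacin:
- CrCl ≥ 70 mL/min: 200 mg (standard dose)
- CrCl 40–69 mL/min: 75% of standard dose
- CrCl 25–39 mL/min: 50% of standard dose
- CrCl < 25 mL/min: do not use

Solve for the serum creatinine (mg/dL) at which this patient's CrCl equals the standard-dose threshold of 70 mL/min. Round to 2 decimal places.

Standard dose requires CrCl ≥ 70 mL/min.
Set (140 − 82) × 66 / (72 × SCr) = 70
SCr = (140 − 82) × 66 / (72 × 70) = 0.760 mg/dL

0.76 mg/dL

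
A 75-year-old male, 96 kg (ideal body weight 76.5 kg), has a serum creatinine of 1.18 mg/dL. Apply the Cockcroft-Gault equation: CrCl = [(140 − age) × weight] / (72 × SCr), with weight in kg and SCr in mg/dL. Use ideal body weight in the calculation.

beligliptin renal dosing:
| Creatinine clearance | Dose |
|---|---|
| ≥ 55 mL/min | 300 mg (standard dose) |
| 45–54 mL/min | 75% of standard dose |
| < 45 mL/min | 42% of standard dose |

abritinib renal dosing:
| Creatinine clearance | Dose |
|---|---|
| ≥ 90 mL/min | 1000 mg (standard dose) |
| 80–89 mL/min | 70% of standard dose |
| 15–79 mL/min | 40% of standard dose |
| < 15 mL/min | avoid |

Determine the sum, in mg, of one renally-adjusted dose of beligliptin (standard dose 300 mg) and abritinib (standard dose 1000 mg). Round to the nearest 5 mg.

CrCl = (140 − 75) × 76.5 / (72 × 1.18) = 4972.5 / 84.96 ≈ 58.5 mL/min
CrCl ≈ 59 mL/min.
beligliptin: ≥ 55 mL/min → 100% of 300 mg = 300 mg.
abritinib: 15–79 mL/min → 40% of 1000 mg = 400 mg.
Total = 300 + 400 = 700 mg.

700 mg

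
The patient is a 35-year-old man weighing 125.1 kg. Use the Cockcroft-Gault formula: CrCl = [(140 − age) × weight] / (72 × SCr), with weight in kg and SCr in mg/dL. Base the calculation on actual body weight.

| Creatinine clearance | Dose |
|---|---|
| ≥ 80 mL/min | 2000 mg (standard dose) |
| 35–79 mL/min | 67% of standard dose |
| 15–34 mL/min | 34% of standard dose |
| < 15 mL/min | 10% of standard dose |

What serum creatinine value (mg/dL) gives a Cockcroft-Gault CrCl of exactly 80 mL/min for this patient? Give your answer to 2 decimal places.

Standard dose requires CrCl ≥ 80 mL/min.
Set (140 − 35) × 125.1 / (72 × SCr) = 80
SCr = (140 − 35) × 125.1 / (72 × 80) = 2.280 mg/dL

2.28 mg/dL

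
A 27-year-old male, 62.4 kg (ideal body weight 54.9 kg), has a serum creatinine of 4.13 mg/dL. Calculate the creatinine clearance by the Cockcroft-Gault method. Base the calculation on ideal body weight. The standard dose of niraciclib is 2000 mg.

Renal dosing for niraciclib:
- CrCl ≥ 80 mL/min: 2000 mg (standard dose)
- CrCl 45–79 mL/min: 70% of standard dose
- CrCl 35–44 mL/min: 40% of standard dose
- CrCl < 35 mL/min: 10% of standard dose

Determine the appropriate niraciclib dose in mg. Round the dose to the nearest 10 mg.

200 mg

CrCl = (140 − 27) × 54.9 / (72 × 4.13) = 6203.7 / 297.36 ≈ 20.9 mL/min
CrCl ≈ 21 mL/min → bracket < 35 mL/min.
10% of 2000 mg = 200 mg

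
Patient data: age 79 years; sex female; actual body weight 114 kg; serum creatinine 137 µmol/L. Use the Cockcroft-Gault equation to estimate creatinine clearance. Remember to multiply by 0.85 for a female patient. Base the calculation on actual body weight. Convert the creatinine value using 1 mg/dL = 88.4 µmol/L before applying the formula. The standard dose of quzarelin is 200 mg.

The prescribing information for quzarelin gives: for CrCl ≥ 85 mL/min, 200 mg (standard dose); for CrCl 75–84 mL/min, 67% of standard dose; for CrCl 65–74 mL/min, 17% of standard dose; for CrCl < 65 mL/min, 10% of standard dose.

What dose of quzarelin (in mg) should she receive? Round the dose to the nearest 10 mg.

SCr = 137 / 88.4 = 1.55 mg/dL
CrCl = (140 − 79) × 114 / (72 × 1.55) × 0.85 = 6954.0 / 111.60 × 0.85 ≈ 53.0 mL/min
CrCl ≈ 53 mL/min → bracket < 65 mL/min.
10% of 200 mg = 20 mg

20 mg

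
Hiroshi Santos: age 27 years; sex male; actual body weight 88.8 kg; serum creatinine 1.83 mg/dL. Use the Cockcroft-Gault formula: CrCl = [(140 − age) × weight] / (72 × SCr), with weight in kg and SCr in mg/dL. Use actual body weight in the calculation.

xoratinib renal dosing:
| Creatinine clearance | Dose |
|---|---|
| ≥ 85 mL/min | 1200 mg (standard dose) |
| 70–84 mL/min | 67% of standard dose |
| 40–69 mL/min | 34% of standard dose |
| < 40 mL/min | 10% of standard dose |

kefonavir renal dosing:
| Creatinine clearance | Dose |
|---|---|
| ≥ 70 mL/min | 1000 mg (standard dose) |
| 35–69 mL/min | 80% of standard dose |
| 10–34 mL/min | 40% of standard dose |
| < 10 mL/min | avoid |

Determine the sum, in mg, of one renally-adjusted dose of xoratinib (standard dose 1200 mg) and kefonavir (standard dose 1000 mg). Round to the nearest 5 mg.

CrCl = (140 − 27) × 88.8 / (72 × 1.83) = 10034.4 / 131.76 ≈ 76.2 mL/min
CrCl ≈ 76 mL/min.
xoratinib: 70–84 mL/min → 67% of 1200 mg = 804 mg.
kefonavir: ≥ 70 mL/min → 100% of 1000 mg = 1000 mg.
Total = 804 + 1000 = 1804 mg.

1805 mg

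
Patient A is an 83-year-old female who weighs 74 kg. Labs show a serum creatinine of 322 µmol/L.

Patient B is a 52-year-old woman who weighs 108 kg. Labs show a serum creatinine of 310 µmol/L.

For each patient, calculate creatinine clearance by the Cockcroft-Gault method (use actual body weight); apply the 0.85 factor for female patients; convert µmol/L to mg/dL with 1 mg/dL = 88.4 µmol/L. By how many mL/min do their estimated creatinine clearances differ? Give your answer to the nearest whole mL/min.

18 mL/min

Patient A: SCr = 322 / 88.4 = 3.643 mg/dL
Patient A: CrCl = (140 − 83) × 74 / (72 × 3.643) × 0.85 = 4218.0 / 262.30 × 0.85 ≈ 13.7 mL/min
Patient B: SCr = 310 / 88.4 = 3.507 mg/dL
Patient B: CrCl = (140 − 52) × 108 / (72 × 3.507) × 0.85 = 9504.0 / 252.50 × 0.85 ≈ 32.0 mL/min
|13.7 − 32.0| = 18.3 mL/min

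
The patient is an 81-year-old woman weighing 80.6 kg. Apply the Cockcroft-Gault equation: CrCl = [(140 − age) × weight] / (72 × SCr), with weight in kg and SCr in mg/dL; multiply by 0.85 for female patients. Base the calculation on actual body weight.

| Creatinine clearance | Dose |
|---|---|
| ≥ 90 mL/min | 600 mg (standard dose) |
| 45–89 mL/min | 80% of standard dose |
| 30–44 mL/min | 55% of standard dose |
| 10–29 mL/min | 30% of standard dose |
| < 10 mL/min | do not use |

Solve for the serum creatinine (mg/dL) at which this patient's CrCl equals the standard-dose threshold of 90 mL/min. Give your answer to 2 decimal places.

0.62 mg/dL

Standard dose requires CrCl ≥ 90 mL/min.
Set (140 − 81) × 80.6 × 0.85 / (72 × SCr) = 90
SCr = (140 − 81) × 80.6 × 0.85 / (72 × 90) = 0.624 mg/dL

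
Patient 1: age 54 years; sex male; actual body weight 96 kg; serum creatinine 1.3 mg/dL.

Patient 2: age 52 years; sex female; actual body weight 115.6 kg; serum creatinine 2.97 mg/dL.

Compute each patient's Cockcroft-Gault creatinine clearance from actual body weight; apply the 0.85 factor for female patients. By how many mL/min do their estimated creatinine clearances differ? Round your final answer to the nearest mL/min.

48 mL/min

Patient 1: CrCl = (140 − 54) × 96 / (72 × 1.3) = 8256.0 / 93.60 ≈ 88.2 mL/min
Patient 2: CrCl = (140 − 52) × 115.6 / (72 × 2.97) × 0.85 = 10172.8 / 213.84 × 0.85 ≈ 40.4 mL/min
|88.2 − 40.4| = 47.8 mL/min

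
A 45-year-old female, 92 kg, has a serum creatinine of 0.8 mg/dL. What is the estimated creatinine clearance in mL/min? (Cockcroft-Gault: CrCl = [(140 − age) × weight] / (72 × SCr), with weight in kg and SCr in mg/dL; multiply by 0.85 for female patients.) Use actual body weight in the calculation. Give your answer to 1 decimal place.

CrCl = (140 − 45) × 92 / (72 × 0.8) × 0.85 = 8740.0 / 57.60 × 0.85 ≈ 129.0 mL/min

129.0 mL/min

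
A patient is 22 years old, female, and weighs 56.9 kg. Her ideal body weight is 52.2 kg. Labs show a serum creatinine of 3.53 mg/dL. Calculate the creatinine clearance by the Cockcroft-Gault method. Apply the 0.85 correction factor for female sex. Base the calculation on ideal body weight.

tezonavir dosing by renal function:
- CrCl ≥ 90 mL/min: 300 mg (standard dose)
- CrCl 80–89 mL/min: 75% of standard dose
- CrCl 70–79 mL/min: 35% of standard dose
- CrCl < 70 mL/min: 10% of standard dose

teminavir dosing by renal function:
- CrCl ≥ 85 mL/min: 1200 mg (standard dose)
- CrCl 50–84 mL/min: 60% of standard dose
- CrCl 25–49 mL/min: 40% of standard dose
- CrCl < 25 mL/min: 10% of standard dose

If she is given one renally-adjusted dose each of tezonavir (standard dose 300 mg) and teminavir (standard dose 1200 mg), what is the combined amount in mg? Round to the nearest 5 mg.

CrCl = (140 − 22) × 52.2 / (72 × 3.53) × 0.85 = 6159.6 / 254.16 × 0.85 ≈ 20.6 mL/min
CrCl ≈ 21 mL/min.
tezonavir: < 70 mL/min → 10% of 300 mg = 30 mg.
teminavir: < 25 mL/min → 10% of 1200 mg = 120 mg.
Total = 30 + 120 = 150 mg.

150 mg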